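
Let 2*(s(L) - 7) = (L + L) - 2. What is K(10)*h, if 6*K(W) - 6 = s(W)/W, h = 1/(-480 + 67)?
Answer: -19/6195 ≈ -0.0030670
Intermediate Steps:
h = -1/413 (h = 1/(-413) = -1/413 ≈ -0.0024213)
s(L) = 6 + L (s(L) = 7 + ((L + L) - 2)/2 = 7 + (2*L - 2)/2 = 7 + (-2 + 2*L)/2 = 7 + (-1 + L) = 6 + L)
K(W) = 1 + (6 + W)/(6*W) (K(W) = 1 + ((6 + W)/W)/6 = 1 + (6 + W)/(6*W))
K(10)*h = (7/6 + 1/10)*(-1/413) = (19/15)*(-1/413) = -19/6195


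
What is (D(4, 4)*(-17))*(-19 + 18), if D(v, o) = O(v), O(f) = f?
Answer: 68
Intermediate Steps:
D(v, o) = v
(D(4, 4)*(-17))*(-19 + 18) = (4*(-17))*(-19 + 18) = -68*(-1) = 68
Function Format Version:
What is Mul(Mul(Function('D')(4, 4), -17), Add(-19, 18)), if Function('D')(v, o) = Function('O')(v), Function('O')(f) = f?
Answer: 68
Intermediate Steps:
Function('D')(v, o) = v
Mul(Mul(Function('D')(4, 4), -17), Add(-19, 18)) = Mul(Mul(4, -17), Add(-19, 18)) = Mul(-68, -1) = 68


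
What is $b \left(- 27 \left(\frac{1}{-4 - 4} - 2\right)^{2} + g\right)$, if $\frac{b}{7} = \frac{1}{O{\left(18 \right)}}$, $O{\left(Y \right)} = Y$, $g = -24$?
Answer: $- \frac{21791}{384} \approx -56.747$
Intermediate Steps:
$b = \frac{7}{18} \approx 0.38889$
$b \left(- 27 \left(\frac{1}{-4 - 4} - 2\right)^{2} + g\right) = \frac{7 \left(- 27 \left(\frac{1}{-4 - 4} - 2\right)^{2} - 24\right)}{18} = \frac{7 \left(- 27 \left(\frac{1}{-8} - 2\right)^{2} - 24\right)}{18} = \frac{7 \left(- 27 \left(- \frac{1}{8} - 2\right)^{2} - 24\right)}{18} = \frac{7 \left(- 27 \left(- \frac{17}{8}\right)^{2} - 24\right)}{18} = \frac{7 \left(\left(-27\right) \frac{289}{64} - 24\right)}{18} = \frac{7 \left(- \frac{7803}{64} - 24\right)}{18} = \frac{7}{18} \left(- \frac{9339}{64}\right) = - \frac{21791}{384}$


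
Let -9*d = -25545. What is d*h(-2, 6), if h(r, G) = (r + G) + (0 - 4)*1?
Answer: 0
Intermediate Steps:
d = 8515/3 (d = -⅑*(-25545) = 8515/3 ≈ 2838.3)
h(r, G) = -4 + G + r (h(r, G) = (G + r) - 4*1 = (G + r) - 4 = -4 + G + r)
d*h(-2, 6) = 8515*(-4 + 6 - 2)/3 = (8515/3)*0 = 0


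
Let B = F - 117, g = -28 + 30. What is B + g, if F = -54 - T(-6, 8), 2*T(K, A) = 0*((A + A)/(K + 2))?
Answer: -169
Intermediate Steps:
g = 2
T(K, A) = 0 (T(K, A) = (0*((A + A)/(K + 2)))/2 = (0*((2*A)/(2 + K)))/2 = (0*(2*A/(2 + K)))/2 = (½)*0 = 0)
F = -54 (F = -54 - 1*0 = -54 + 0 = -54)
B = -171 (B = -54 - 117 = -171)
B + g = -171 + 2 = -169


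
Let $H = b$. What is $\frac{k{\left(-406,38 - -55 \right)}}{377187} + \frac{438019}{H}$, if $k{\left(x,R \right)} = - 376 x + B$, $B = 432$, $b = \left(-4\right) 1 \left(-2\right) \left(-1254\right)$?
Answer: $- \frac{18186588193}{420437776} \approx -43.256$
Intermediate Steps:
$b = -10032$ ($b = \left(-4\right) \left(-2\right) \left(-1254\right) = 8 \left(-1254\right) = -10032$)
$H = -10032$
$k{\left(x,R \right)} = 432 - 376 x$ ($k{\left(x,R \right)} = - 376 x + 432 = 432 - 376 x$)
$\frac{k{\left(-406,38 - -55 \right)}}{377187} + \frac{438019}{H} = \frac{432 - -152656}{377187} + \frac{438019}{-10032} = \left(432 + 152656\right) \frac{1}{377187} + 438019 \left(- \frac{1}{10032}\right) = 153088 \cdot \frac{1}{377187} - \frac{438019}{10032} = \frac{153088}{377187} - \frac{438019}{10032} = - \frac{18186588193}{420437776}$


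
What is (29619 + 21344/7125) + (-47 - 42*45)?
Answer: 197255594/7125 ≈ 27685.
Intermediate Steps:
(29619 + 21344/7125) + (-47 - 42*45) = (29619 + 21344*(1/7125)) + (-47 - 1890) = (29619 + 21344/7125) - 1937 = 211056719/7125 - 1937 = 197255594/7125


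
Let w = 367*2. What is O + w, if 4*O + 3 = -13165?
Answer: -2558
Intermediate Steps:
O = -3292 (O = -3/4 + (1/4)*(-13165) = -3/4 - 13165/4 = -3292)
w = 734
O + w = -3292 + 734 = -2558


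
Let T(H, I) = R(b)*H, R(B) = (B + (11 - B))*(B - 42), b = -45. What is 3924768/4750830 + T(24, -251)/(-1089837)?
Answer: 11604429752/13697434695 ≈ 0.84720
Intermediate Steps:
R(B) = -462 + 11*B (R(B) = 11*(-42 + B) = -462 + 11*B)
T(H, I) = -957*H (T(H, I) = (-462 + 11*(-45))*H = (-462 - 495)*H = -957*H)
3924768/4750830 + T(24, -251)/(-1089837) = 3924768/4750830 - 957*24/(-1089837) = 3924768*(1/4750830) - 22968*(-1/1089837) = 654128/791805 + 2552/121093 = 11604429752/13697434695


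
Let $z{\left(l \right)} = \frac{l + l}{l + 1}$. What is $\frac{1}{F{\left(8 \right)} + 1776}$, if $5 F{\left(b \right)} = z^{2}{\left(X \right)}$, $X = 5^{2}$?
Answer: $\frac{169}{300269} \approx 0.00056283$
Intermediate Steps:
$X = 25$
$z{\left(l \right)} = \frac{2 l}{1 + l}$
$F{\left(b \right)} = \frac{125}{169}$ ($F{\left(b \right)} = \frac{\left(2 \cdot 25 \frac{1}{1 + 25}\right)^{2}}{5} = \frac{\left(2 \cdot 25 \cdot \frac{1}{26}\right)^{2}}{5} = \frac{\left(\frac{25}{13}\right)^{2}}{5} = \frac{1}{5} \cdot \frac{625}{169} = \frac{125}{169}$)
$\frac{1}{F{\left(8 \right)} + 1776} = \frac{1}{\frac{125}{169} + 1776} = \frac{1}{\frac{300269}{169}} = \frac{169}{300269}$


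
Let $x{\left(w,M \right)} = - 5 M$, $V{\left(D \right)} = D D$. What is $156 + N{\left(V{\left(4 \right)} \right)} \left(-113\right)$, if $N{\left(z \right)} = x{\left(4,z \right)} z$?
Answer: $144796$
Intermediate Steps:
$V{\left(D \right)} = D^{2}$
$N{\left(z \right)} = - 5 z^{2}$ ($N{\left(z \right)} = - 5 z z = - 5 z^{2}$)
$156 + N{\left(V{\left(4 \right)} \right)} \left(-113\right) = 156 + - 5 \left(4^{2}\right)^{2} \left(-113\right) = 156 + - 5 \cdot 16^{2} \left(-113\right) = 156 + \left(-5\right) 256 \left(-113\right) = 156 - -144640 = 156 + 144640 = 144796$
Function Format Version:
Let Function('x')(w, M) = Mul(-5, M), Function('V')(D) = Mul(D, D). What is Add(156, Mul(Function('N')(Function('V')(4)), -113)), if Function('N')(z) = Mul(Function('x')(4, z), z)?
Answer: 144796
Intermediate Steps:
Function('V')(D) = Pow(D, 2)
Function('N')(z) = Mul(-5, Pow(z, 2)) (Function('N')(z) = Mul(Mul(-5, z), z) = Mul(-5, Pow(z, 2)))
Add(156, Mul(Function('N')(Function('V')(4)), -113)) = Add(156, Mul(Mul(-5, Pow(Pow(4, 2), 2)), -113)) = Add(156, Mul(Mul(-5, Pow(16, 2)), -113)) = Add(156, Mul(Mul(-5, 256), -113)) = Add(156, Mul(-1280, -113)) = Add(156, 144640) = 144796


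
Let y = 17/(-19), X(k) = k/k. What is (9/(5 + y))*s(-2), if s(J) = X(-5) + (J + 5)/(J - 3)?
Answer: 57/65 ≈ 0.87692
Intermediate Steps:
X(k) = 1
y = -17/19 (y = 17*(-1/19) = -17/19 ≈ -0.89474)
s(J) = 1 + (5 + J)/(-3 + J) (s(J) = 1 + (J + 5)/(J - 3) = 1 + (5 + J)/(-3 + J))
(9/(5 + y))*s(-2) = (9/(5 - 17/19))*(2*(1 - 2)/(-3 - 2)) = (9/(78/19))*(2*(-1)/(-5)) = ((19/78)*9)*(2*(-⅕)*(-1)) = (57/26)*(⅖) = 57/65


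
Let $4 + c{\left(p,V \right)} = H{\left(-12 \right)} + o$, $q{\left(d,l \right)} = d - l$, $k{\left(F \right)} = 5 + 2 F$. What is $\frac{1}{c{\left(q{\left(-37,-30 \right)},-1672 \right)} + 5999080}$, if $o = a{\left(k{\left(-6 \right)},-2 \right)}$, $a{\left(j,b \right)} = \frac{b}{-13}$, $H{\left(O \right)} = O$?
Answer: $\frac{13}{77987834} \approx 1.6669 \cdot 10^{-7}$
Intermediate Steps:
$a{\left(j,b \right)} = - \frac{b}{13}$ ($a{\left(j,b \right)} = b \left(- \frac{1}{13}\right) = - \frac{b}{13}$)
$o = \frac{2}{13}$ ($o = \left(- \frac{1}{13}\right) \left(-2\right) = \frac{2}{13} \approx 0.15385$)
$c{\left(p,V \right)} = - \frac{206}{13}$ ($c{\left(p,V \right)} = -4 + \left(-12 + \frac{2}{13}\right) = -4 - \frac{154}{13} = - \frac{206}{13}$)
$\frac{1}{c{\left(q{\left(-37,-30 \right)},-1672 \right)} + 5999080} = \frac{1}{- \frac{206}{13} + 5999080} = \frac{1}{\frac{77987834}{13}} = \frac{13}{77987834}$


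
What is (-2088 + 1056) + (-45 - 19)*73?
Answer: -5704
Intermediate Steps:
(-2088 + 1056) + (-45 - 19)*73 = -1032 - 64*73 = -1032 - 4672 = -5704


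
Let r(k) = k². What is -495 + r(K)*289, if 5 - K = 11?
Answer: 9909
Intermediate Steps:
K = -6 (K = 5 - 1*11 = 5 - 11 = -6)
-495 + r(K)*289 = -495 + (-6)²*289 = -495 + 36*289 = -495 + 10404 = 9909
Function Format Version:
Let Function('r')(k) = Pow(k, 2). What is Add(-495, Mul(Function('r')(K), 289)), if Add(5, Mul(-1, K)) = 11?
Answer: 9909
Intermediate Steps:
K = -6 (K = Add(5, Mul(-1, 11)) = Add(5, -11) = -6)
Add(-495, Mul(Function('r')(K), 289)) = Add(-495, Mul(Pow(-6, 2), 289)) = Add(-495, Mul(36, 289)) = Add(-495, 10404) = 9909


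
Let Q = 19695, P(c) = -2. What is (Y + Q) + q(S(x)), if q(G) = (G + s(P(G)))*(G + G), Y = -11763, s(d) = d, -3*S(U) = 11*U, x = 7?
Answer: 84170/9 ≈ 9352.2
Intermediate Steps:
S(U) = -11*U/3
q(G) = 2*G*(-2 + G) (q(G) = (G - 2)*(G + G) = (-2 + G)*(2*G) = 2*G*(-2 + G))
(Y + Q) + q(S(x)) = (-11763 + 19695) + 2*(-11/3*7)*(-2 - 11/3*7) = 7932 + 2*(-77/3)*(-2 - 77/3) = 7932 + 2*(-77/3)*(-83/3) = 7932 + 12782/9 = 84170/9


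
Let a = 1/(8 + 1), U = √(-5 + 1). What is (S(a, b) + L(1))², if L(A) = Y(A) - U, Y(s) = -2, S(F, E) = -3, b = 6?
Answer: 21 + 20*I ≈ 21.0 + 20.0*I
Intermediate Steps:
U = 2*I (U = √(-4) = 2*I ≈ 2.0*I)
a = ⅑ (a = 1/9 = ⅑ ≈ 0.11111)
L(A) = -2 - 2*I
(S(a, b) + L(1))² = (-3 + (-2 - 2*I))² = (-5 - 2*I)²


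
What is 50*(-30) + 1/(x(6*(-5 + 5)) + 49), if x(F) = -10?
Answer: -58499/39 ≈ -1500.0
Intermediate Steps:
50*(-30) + 1/(x(6*(-5 + 5)) + 49) = 50*(-30) + 1/(-10 + 49) = -1500 + 1/39 = -58499/39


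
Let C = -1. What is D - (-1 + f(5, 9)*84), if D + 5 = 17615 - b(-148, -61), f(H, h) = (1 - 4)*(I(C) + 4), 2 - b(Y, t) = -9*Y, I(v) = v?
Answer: 19697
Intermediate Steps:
b(Y, t) = 2 + 9*Y (b(Y, t) = 2 - (-9)*Y = 2 + 9*Y)
f(H, h) = -9 (f(H, h) = (1 - 4)*(-1 + 4) = -3*3 = -9)
D = 18940 (D = -5 + (17615 - (2 + 9*(-148))) = -5 + (17615 - (2 - 1332)) = -5 + (17615 - 1*(-1330)) = -5 + (17615 + 1330) = -5 + 18945 = 18940)
D - (-1 + f(5, 9)*84) = 18940 - (-1 - 9*84) = 18940 - (-1 - 756) = 18940 - 1*(-757) = 18940 + 757 = 19697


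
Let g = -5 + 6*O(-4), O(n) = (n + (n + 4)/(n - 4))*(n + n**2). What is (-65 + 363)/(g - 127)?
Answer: -149/210 ≈ -0.70952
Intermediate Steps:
O(n) = (n + n**2)*(n + (4 + n)/(-4 + n)) (O(n) = (n + (4 + n)/(-4 + n))*(n + n**2) = (n + n**2)*(n + (4 + n)/(-4 + n)))
g = -293 (g = -5 + 6*(-4*(4 - 4 + (-4)**3 - 2*(-4)**2)/(-4 - 4)) = -5 + 6*(-4*(4 - 4 - 64 - 2*16)/(-8)) = -5 + 6*(-4*(-1/8)*(4 - 4 - 64 - 32)) = -5 + 6*(-4*(-1/8)*(-96)) = -5 + 6*(-48) = -5 - 288 = -293)
(-65 + 363)/(g - 127) = (-65 + 363)/(-293 - 127) = 298/(-420) = 298*(-1/420) = -149/210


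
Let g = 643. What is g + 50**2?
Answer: 3143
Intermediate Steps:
g + 50**2 = 643 + 50**2 = 643 + 2500 = 3143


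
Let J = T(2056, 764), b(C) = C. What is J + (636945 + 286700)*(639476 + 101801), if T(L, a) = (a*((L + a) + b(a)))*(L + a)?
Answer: 692398450985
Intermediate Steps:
T(L, a) = a*(L + a)*(L + 2*a) (T(L, a) = (a*((L + a) + a))*(L + a) = (a*(L + 2*a))*(L + a) = a*(L + a)*(L + 2*a))
J = 7721656320 (J = 764*(2056² + 2*764² + 3*2056*764) = 764*(4227136 + 2*583696 + 4712352) = 764*(4227136 + 1167392 + 4712352) = 764*10106880 = 7721656320)
J + (636945 + 286700)*(639476 + 101801) = 7721656320 + (636945 + 286700)*(639476 + 101801) = 7721656320 + 923645*741277 = 7721656320 + 684676794665 = 692398450985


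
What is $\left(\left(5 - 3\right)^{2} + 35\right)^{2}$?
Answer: $1521$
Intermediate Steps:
$\left(\left(5 - 3\right)^{2} + 35\right)^{2} = \left(2^{2} + 35\right)^{2} = \left(4 + 35\right)^{2} = 39^{2} = 1521$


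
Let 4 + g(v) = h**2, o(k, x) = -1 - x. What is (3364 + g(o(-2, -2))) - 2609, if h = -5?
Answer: 776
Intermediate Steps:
g(v) = 21 (g(v) = -4 + (-5)**2 = -4 + 25 = 21)
(3364 + g(o(-2, -2))) - 2609 = (3364 + 21) - 2609 = 3385 - 2609 = 776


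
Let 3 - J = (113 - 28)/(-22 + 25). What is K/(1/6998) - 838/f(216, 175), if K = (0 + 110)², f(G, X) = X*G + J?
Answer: 4797900178343/56662 ≈ 8.4676e+7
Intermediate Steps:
J = -76/3 (J = 3 - (113 - 28)/(-22 + 25) = 3 - 85/3 = -76/3 ≈ -25.333)
f(G, X) = -76/3 + G*X (f(G, X) = X*G - 76/3 = G*X - 76/3 = -76/3 + G*X)
K = 12100 (K = 110² = 12100)
K/(1/6998) - 838/f(216, 175) = 12100/(1/6998) - 838/(-76/3 + 216*175) = 12100/(1/6998) - 838/(-76/3 + 37800) = 12100*6998 - 838/113324/3 = 84675800 - 838*3/113324 = 84675800 - 1257/56662 = 4797900178343/56662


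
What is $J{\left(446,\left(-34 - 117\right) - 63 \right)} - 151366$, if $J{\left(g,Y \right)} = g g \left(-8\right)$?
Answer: $-1742694$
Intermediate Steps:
$J{\left(g,Y \right)} = - 8 g^{2}$ ($J{\left(g,Y \right)} = g^{2} \left(-8\right) = - 8 g^{2}$)
$J{\left(446,\left(-34 - 117\right) - 63 \right)} - 151366 = - 8 \cdot 446^{2} - 151366 = \left(-8\right) 198916 - 151366 = -1591328 - 151366 = -1742694$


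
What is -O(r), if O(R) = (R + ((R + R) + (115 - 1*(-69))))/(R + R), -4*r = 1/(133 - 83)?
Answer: 36797/2 ≈ 18399.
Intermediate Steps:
r = -1/200 (r = -1/(4*(133 - 83)) = -¼/50 = -¼*1/50 = -1/200 ≈ -0.0050000)
O(R) = (184 + 3*R)/(2*R) (O(R) = (R + (2*R + (115 + 69)))/((2*R)) = (R + (2*R + 184))*(1/(2*R)) = (R + (184 + 2*R))*(1/(2*R)) = (184 + 3*R)*(1/(2*R)) = (184 + 3*R)/(2*R))
-O(r) = -(3/2 + 92/(-1/200)) = -(3/2 + 92*(-200)) = -(3/2 - 18400) = -1*(-36797/2) = 36797/2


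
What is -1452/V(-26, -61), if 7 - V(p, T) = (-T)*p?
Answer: -484/531 ≈ -0.91149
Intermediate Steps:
V(p, T) = 7 + T*p (V(p, T) = 7 - (-T)*p = 7 - (-1)*T*p = 7 + T*p)
-1452/V(-26, -61) = -1452/(7 - 61*(-26)) = -1452/(7 + 1586) = -1452/1593 = -1452*1/1593 = -484/531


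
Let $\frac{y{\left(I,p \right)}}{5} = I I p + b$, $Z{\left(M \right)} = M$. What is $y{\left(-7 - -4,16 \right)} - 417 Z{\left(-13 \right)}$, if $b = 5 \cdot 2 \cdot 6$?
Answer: $6441$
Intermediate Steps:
$b = 60$ ($b = 10 \cdot 6 = 60$)
$y{\left(I,p \right)} = 300 + 5 p I^{2}$ ($y{\left(I,p \right)} = 5 \left(I I p + 60\right) = 5 \left(I^{2} p + 60\right) = 5 \left(p I^{2} + 60\right) = 5 \left(60 + p I^{2}\right) = 300 + 5 p I^{2}$)
$y{\left(-7 - -4,16 \right)} - 417 Z{\left(-13 \right)} = \left(300 + 5 \cdot 16 \left(-7 - -4\right)^{2}\right) - -5421 = \left(300 + 5 \cdot 16 \left(-7 + 4\right)^{2}\right) + 5421 = \left(300 + 5 \cdot 16 \left(-3\right)^{2}\right) + 5421 = \left(300 + 5 \cdot 16 \cdot 9\right) + 5421 = \left(300 + 720\right) + 5421 = 1020 + 5421 = 6441$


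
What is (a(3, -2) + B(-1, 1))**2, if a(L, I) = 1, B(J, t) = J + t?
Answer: 1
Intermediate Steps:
(a(3, -2) + B(-1, 1))**2 = (1 + (-1 + 1))**2 = (1 + 0)**2 = 1**2 = 1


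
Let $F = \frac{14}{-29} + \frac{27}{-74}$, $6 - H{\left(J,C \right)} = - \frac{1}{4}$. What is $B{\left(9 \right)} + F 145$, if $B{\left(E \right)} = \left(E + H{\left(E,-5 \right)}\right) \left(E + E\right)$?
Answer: $\frac{5609}{37} \approx 151.59$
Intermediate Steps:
$H{\left(J,C \right)} = \frac{25}{4}$ ($H{\left(J,C \right)} = 6 - - \frac{1}{4} = 6 + \frac{1}{4} = \frac{25}{4}$)
$F = - \frac{1819}{2146}$ ($F = 14 \left(- \frac{1}{29}\right) + 27 \left(- \frac{1}{74}\right) = - \frac{14}{29} - \frac{27}{74} = - \frac{1819}{2146} \approx -0.84762$)
$B{\left(E \right)} = 2 E \left(\frac{25}{4} + E\right)$ ($B{\left(E \right)} = \left(E + \frac{25}{4}\right) \left(E + E\right) = \left(\frac{25}{4} + E\right) 2 E = 2 E \left(\frac{25}{4} + E\right)$)
$B{\left(9 \right)} + F 145 = \frac{1}{2} \cdot 9 \left(25 + 4 \cdot 9\right) - \frac{9095}{74} = \frac{1}{2} \cdot 9 \left(25 + 36\right) - \frac{9095}{74} = \frac{1}{2} \cdot 9 \cdot 61 - \frac{9095}{74} = \frac{549}{2} - \frac{9095}{74} = \frac{5609}{37}$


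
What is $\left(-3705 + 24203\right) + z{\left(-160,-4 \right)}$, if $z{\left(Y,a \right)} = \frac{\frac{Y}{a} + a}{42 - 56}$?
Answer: $\frac{143468}{7} \approx 20495.0$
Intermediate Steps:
$z{\left(Y,a \right)} = - \frac{a}{14} - \frac{Y}{14 a}$ ($z{\left(Y,a \right)} = \frac{a + \frac{Y}{a}}{-14} = \left(a + \frac{Y}{a}\right) \left(- \frac{1}{14}\right) = - \frac{a}{14} - \frac{Y}{14 a}$)
$\left(-3705 + 24203\right) + z{\left(-160,-4 \right)} = \left(-3705 + 24203\right) + \frac{\left(-1\right) \left(-160\right) - \left(-4\right)^{2}}{14 \left(-4\right)} = 20498 + \frac{1}{14} \left(- \frac{1}{4}\right) \left(160 - 16\right) = 20498 + \frac{1}{14} \left(- \frac{1}{4}\right) 144 = 20498 - \frac{18}{7} = \frac{143468}{7}$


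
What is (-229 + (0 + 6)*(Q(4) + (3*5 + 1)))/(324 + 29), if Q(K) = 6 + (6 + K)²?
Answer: 503/353 ≈ 1.4249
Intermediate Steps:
(-229 + (0 + 6)*(Q(4) + (3*5 + 1)))/(324 + 29) = (-229 + (0 + 6)*((6 + (6 + 4)²) + (3*5 + 1)))/(324 + 29) = (-229 + 6*((6 + 10²) + (15 + 1)))/353 = (-229 + 6*((6 + 100) + 16))*(1/353) = (-229 + 6*(106 + 16))*(1/353) = (-229 + 6*122)*(1/353) = (-229 + 732)*(1/353) = 503*(1/353) = 503/353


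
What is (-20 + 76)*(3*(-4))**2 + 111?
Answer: 8175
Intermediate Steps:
(-20 + 76)*(3*(-4))**2 + 111 = 56*(-12)**2 + 111 = 56*144 + 111 = 8064 + 111 = 8175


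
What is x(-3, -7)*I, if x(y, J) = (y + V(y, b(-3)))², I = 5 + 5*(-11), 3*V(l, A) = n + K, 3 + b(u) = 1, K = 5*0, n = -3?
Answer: -800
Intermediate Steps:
K = 0
b(u) = -2 (b(u) = -3 + 1 = -2)
V(l, A) = -1 (V(l, A) = (-3 + 0)/3 = (⅓)*(-3) = -1)
I = -50 (I = 5 - 55 = -50)
x(y, J) = (-1 + y)² (x(y, J) = (y - 1)² = (-1 + y)²)
x(-3, -7)*I = (-1 - 3)²*(-50) = (-4)²*(-50) = 16*(-50) = -800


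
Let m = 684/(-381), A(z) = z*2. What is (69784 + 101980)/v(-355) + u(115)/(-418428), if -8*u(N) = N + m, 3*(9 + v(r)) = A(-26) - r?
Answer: 793704371593/425122848 ≈ 1867.0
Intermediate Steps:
A(z) = 2*z
v(r) = -79/3 - r/3 (v(r) = -9 + (2*(-26) - r)/3 = -9 + (-52 - r)/3 = -9 + (-52/3 - r/3) = -79/3 - r/3)
m = -228/127 (m = 684*(-1/381) = -228/127 ≈ -1.7953)
u(N) = 57/254 - N/8 (u(N) = -(N - 228/127)/8 = -(-228/127 + N)/8 = 57/254 - N/8)
(69784 + 101980)/v(-355) + u(115)/(-418428) = (69784 + 101980)/(-79/3 - ⅓*(-355)) + (57/254 - ⅛*115)/(-418428) = 171764/(-79/3 + 355/3) + (57/254 - 115/8)*(-1/418428) = 171764/92 - 14377/1016*(-1/418428) = 171764*(1/92) + 14377/425122848 = 1867 + 14377/425122848 = 793704371593/425122848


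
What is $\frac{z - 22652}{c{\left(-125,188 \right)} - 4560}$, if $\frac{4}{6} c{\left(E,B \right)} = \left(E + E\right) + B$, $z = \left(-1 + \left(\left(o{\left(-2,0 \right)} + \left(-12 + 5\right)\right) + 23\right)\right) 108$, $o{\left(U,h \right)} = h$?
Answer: $\frac{1912}{423} \approx 4.5201$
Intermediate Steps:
$z = 1620$ ($z = \left(-1 + \left(\left(0 + \left(-12 + 5\right)\right) + 23\right)\right) 108 = \left(-1 + \left(\left(0 - 7\right) + 23\right)\right) 108 = \left(-1 + \left(-7 + 23\right)\right) 108 = \left(-1 + 16\right) 108 = 15 \cdot 108 = 1620$)
$c{\left(E,B \right)} = 3 E + \frac{3 B}{2}$ ($c{\left(E,B \right)} = \frac{3 \left(\left(E + E\right) + B\right)}{2} = \frac{3 \left(2 E + B\right)}{2} = \frac{3 \left(B + 2 E\right)}{2} = 3 E + \frac{3 B}{2}$)
$\frac{z - 22652}{c{\left(-125,188 \right)} - 4560} = \frac{1620 - 22652}{\left(3 \left(-125\right) + \frac{3}{2} \cdot 188\right) - 4560} = - \frac{21032}{\left(-375 + 282\right) - 4560} = - \frac{21032}{-93 - 4560} = - \frac{21032}{-4653} = \left(-21032\right) \left(- \frac{1}{4653}\right) = \frac{1912}{423}$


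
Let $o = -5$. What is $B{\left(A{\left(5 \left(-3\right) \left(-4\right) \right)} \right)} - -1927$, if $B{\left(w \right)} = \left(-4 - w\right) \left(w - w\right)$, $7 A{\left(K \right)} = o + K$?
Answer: $1927$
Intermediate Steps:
$A{\left(K \right)} = - \frac{5}{7} + \frac{K}{7}$ ($A{\left(K \right)} = \frac{-5 + K}{7} = - \frac{5}{7} + \frac{K}{7}$)
$B{\left(w \right)} = 0$ ($B{\left(w \right)} = \left(-4 - w\right) 0 = 0$)
$B{\left(A{\left(5 \left(-3\right) \left(-4\right) \right)} \right)} - -1927 = 0 - -1927 = 0 + 1927 = 1927$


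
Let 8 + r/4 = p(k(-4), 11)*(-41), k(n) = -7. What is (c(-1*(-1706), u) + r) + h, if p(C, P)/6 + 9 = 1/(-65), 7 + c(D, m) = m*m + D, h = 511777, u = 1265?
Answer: 137965109/65 ≈ 2.1225e+6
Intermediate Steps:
c(D, m) = -7 + D + m² (c(D, m) = -7 + (m*m + D) = -7 + (m² + D) = -7 + (D + m²) = -7 + D + m²)
p(C, P) = -3516/65 (p(C, P) = -54 + 6/(-65) = -54 + 6*(-1/65) = -54 - 6/65 = -3516/65)
r = 574544/65 (r = -32 + 4*(-3516/65*(-41)) = -32 + 4*(144156/65) = -32 + 576624/65 = 574544/65 ≈ 8839.1)
(c(-1*(-1706), u) + r) + h = ((-7 - 1*(-1706) + 1265²) + 574544/65) + 511777 = ((-7 + 1706 + 1600225) + 574544/65) + 511777 = (1601924 + 574544/65) + 511777 = 104699604/65 + 511777 = 137965109/65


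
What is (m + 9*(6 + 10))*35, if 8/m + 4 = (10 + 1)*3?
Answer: 146440/29 ≈ 5049.7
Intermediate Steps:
m = 8/29 (m = 8/(-4 + (10 + 1)*3) = 8/(-4 + 11*3) = 8/(-4 + 33) = 8/29 ≈ 0.27586)
(m + 9*(6 + 10))*35 = (8/29 + 9*(6 + 10))*35 = (8/29 + 9*16)*35 = (8/29 + 144)*35 = (4184/29)*35 = 146440/29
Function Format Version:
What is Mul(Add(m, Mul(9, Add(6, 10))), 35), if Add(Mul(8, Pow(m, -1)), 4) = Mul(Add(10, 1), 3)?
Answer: Rational(146440, 29) ≈ 5049.7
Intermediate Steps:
m = Rational(8, 29) (m = Mul(8, Pow(Add(-4, Mul(Add(10, 1), 3)), -1)) = Mul(8, Pow(Add(-4, Mul(11, 3)), -1)) = Mul(8, Pow(Add(-4, 33), -1)) = Mul(8, Pow(29, -1)) = Mul(8, Rational(1, 29)) = Rational(8, 29) ≈ 0.27586)
Mul(Add(m, Mul(9, Add(6, 10))), 35) = Mul(Add(Rational(8, 29), Mul(9, Add(6, 10))), 35) = Mul(Add(Rational(8, 29), Mul(9, 16)), 35) = Mul(Add(Rational(8, 29), 144), 35) = Mul(Rational(4184, 29), 35) = Rational(146440, 29)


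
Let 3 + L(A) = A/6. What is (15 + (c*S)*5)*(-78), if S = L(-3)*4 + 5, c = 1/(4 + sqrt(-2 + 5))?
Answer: -90 - 270*sqrt(3) ≈ -557.65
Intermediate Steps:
L(A) = -3 + A/6
c = 1/(4 + sqrt(3)) ≈ 0.17446
S = -9 (S = (-3 + (1/6)*(-3))*4 + 5 = (-3 - 1/2)*4 + 5 = -7/2*4 + 5 = -14 + 5 = -9)
(15 + (c*S)*5)*(-78) = (15 + ((4/13 - sqrt(3)/13)*(-9))*5)*(-78) = (15 + (-36/13 + 9*sqrt(3)/13)*5)*(-78) = (15 + (-180/13 + 45*sqrt(3)/13))*(-78) = (15/13 + 45*sqrt(3)/13)*(-78) = -90 - 270*sqrt(3)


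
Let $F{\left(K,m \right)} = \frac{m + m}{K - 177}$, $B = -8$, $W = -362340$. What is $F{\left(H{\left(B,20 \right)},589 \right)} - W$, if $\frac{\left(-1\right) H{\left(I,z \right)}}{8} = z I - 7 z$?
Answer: $\frac{42393842}{117} \approx 3.6234 \cdot 10^{5}$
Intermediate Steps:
$H{\left(I,z \right)} = 56 z - 8 I z$ ($H{\left(I,z \right)} = - 8 \left(z I - 7 z\right) = - 8 \left(I z - 7 z\right) = - 8 \left(- 7 z + I z\right) = 56 z - 8 I z$)
$F{\left(K,m \right)} = \frac{2 m}{-177 + K}$
$F{\left(H{\left(B,20 \right)},589 \right)} - W = 2 \cdot 589 \frac{1}{-177 + 8 \cdot 20 \left(7 - -8\right)} - -362340 = 2 \cdot 589 \frac{1}{-177 + 8 \cdot 20 \left(7 + 8\right)} + 362340 = 2 \cdot 589 \frac{1}{-177 + 8 \cdot 20 \cdot 15} + 362340 = 2 \cdot 589 \frac{1}{-177 + 2400} + 362340 = 2 \cdot 589 \cdot \frac{1}{2223} + 362340 = \frac{62}{117} + 362340 = \frac{42393842}{117}$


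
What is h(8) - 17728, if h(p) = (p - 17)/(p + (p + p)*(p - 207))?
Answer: -56304119/3176 ≈ -17728.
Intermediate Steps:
h(p) = (-17 + p)/(p + 2*p*(-207 + p)) (h(p) = (-17 + p)/(p + (2*p)*(-207 + p)) = (-17 + p)/(p + 2*p*(-207 + p)))
h(8) - 17728 = (-17 + 8)/(8*(-413 + 2*8)) - 17728 = (⅛)*(-9)/(-413 + 16) - 17728 = (⅛)*(-9)/(-397) - 17728 = (⅛)*(-1/397)*(-9) - 17728 = 9/3176 - 17728 = -56304119/3176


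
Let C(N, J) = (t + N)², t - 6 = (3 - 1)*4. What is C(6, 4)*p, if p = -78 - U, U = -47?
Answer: -12400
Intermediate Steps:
t = 14 (t = 6 + (3 - 1)*4 = 6 + 2*4 = 6 + 8 = 14)
C(N, J) = (14 + N)²
p = -31 (p = -78 - 1*(-47) = -78 + 47 = -31)
C(6, 4)*p = (14 + 6)²*(-31) = 20²*(-31) = 400*(-31) = -12400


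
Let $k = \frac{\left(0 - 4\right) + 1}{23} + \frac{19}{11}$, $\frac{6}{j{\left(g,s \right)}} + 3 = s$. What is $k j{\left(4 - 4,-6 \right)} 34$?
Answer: $- \frac{27472}{759} \approx -36.195$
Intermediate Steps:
$j{\left(g,s \right)} = \frac{6}{-3 + s}$
$k = \frac{404}{253}$ ($k = \left(-4 + 1\right) \frac{1}{23} + 19 \cdot \frac{1}{11} = \left(-3\right) \frac{1}{23} + \frac{19}{11} = - \frac{3}{23} + \frac{19}{11} = \frac{404}{253} \approx 1.5968$)
$k j{\left(4 - 4,-6 \right)} 34 = \frac{404 \frac{6}{-3 - 6}}{253} \cdot 34 = \frac{404 \frac{6}{-9}}{253} \cdot 34 = \frac{404 \cdot 6 \left(- \frac{1}{9}\right)}{253} \cdot 34 = \frac{404}{253} \left(- \frac{2}{3}\right) 34 = \left(- \frac{808}{759}\right) 34 = - \frac{27472}{759}$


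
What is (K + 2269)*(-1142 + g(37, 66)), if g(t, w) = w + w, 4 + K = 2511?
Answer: -4823760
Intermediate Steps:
K = 2507 (K = -4 + 2511 = 2507)
g(t, w) = 2*w
(K + 2269)*(-1142 + g(37, 66)) = (2507 + 2269)*(-1142 + 2*66) = 4776*(-1142 + 132) = 4776*(-1010) = -4823760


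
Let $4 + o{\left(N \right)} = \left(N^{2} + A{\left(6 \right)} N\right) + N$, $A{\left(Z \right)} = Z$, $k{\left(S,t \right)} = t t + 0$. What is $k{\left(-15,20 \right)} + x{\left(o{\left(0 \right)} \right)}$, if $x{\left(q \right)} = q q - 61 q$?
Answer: $660$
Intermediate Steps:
$k{\left(S,t \right)} = t^{2}$ ($k{\left(S,t \right)} = t^{2} + 0 = t^{2}$)
$o{\left(N \right)} = -4 + N^{2} + 7 N$ ($o{\left(N \right)} = -4 + \left(\left(N^{2} + 6 N\right) + N\right) = -4 + \left(N^{2} + 7 N\right) = -4 + N^{2} + 7 N$)
$x{\left(q \right)} = q^{2} - 61 q$
$k{\left(-15,20 \right)} + x{\left(o{\left(0 \right)} \right)} = 20^{2} + \left(-4 + 0^{2} + 7 \cdot 0\right) \left(-61 + \left(-4 + 0^{2} + 7 \cdot 0\right)\right) = 400 + \left(-4 + 0 + 0\right) \left(-61 + \left(-4 + 0 + 0\right)\right) = 400 - 4 \left(-61 - 4\right) = 400 - -260 = 400 + 260 = 660$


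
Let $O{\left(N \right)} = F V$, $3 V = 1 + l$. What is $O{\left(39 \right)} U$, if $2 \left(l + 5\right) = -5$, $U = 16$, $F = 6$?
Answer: $-208$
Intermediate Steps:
$l = - \frac{15}{2}$ ($l = -5 + \frac{1}{2} \left(-5\right) = -5 - \frac{5}{2} = - \frac{15}{2} \approx -7.5$)
$V = - \frac{13}{6}$ ($V = \frac{1 - \frac{15}{2}}{3} = \frac{1}{3} \left(- \frac{13}{2}\right) = - \frac{13}{6} \approx -2.1667$)
$O{\left(N \right)} = -13$ ($O{\left(N \right)} = 6 \left(- \frac{13}{6}\right) = -13$)
$O{\left(39 \right)} U = \left(-13\right) 16 = -208$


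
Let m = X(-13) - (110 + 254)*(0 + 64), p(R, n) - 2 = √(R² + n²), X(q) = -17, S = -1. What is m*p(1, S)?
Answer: -46626 - 23313*√2 ≈ -79596.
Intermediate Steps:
p(R, n) = 2 + √(R² + n²)
m = -23313 (m = -17 - (110 + 254)*(0 + 64) = -17 - 364*64 = -17 - 1*23296 = -17 - 23296 = -23313)
m*p(1, S) = -23313*(2 + √(1² + (-1)²)) = -23313*(2 + √(1 + 1)) = -23313*(2 + √2) = -46626 - 23313*√2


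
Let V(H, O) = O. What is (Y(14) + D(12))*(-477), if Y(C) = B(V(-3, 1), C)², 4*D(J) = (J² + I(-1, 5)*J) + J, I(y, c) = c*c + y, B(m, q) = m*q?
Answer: -146439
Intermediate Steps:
I(y, c) = y + c² (I(y, c) = c² + y = y + c²)
D(J) = J²/4 + 25*J/4 (D(J) = ((J² + (-1 + 5²)*J) + J)/4 = ((J² + (-1 + 25)*J) + J)/4 = ((J² + 24*J) + J)/4 = (J² + 25*J)/4 = J²/4 + 25*J/4)
Y(C) = C² (Y(C) = (1*C)² = C²)
(Y(14) + D(12))*(-477) = (14² + (¼)*12*(25 + 12))*(-477) = (196 + (¼)*12*37)*(-477) = (196 + 111)*(-477) = 307*(-477) = -146439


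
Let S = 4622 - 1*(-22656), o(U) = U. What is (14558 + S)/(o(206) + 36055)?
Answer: 41836/36261 ≈ 1.1537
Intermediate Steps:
S = 27278 (S = 4622 + 22656 = 27278)
(14558 + S)/(o(206) + 36055) = (14558 + 27278)/(206 + 36055) = 41836/36261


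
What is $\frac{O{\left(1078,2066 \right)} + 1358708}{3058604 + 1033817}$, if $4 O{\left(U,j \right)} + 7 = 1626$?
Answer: $\frac{5436451}{16369684} \approx 0.3321$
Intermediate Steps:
$O{\left(U,j \right)} = \frac{1619}{4}$ ($O{\left(U,j \right)} = - \frac{7}{4} + \frac{1}{4} \cdot 1626 = - \frac{7}{4} + \frac{813}{2} = \frac{1619}{4}$)
$\frac{O{\left(1078,2066 \right)} + 1358708}{3058604 + 1033817} = \frac{\frac{1619}{4} + 1358708}{3058604 + 1033817} = \frac{5436451}{4 \cdot 4092421} = \frac{5436451}{4} \cdot \frac{1}{4092421} = \frac{5436451}{16369684}$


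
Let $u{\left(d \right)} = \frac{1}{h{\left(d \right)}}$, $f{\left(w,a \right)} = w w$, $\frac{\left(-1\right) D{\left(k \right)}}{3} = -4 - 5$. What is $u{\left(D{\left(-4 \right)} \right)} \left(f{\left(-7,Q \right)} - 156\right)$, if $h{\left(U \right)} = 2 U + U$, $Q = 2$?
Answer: $- \frac{107}{81} \approx -1.321$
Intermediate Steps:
$D{\left(k \right)} = 27$ ($D{\left(k \right)} = - 3 \left(-4 - 5\right) = \left(-3\right) \left(-9\right) = 27$)
$f{\left(w,a \right)} = w^{2}$
$h{\left(U \right)} = 3 U$
$u{\left(d \right)} = \frac{1}{3 d}$
$u{\left(D{\left(-4 \right)} \right)} \left(f{\left(-7,Q \right)} - 156\right) = \frac{1}{3 \cdot 27} \left(\left(-7\right)^{2} - 156\right) = \frac{1}{3} \cdot \frac{1}{27} \left(49 - 156\right) = \frac{1}{81} \left(-107\right) = - \frac{107}{81}$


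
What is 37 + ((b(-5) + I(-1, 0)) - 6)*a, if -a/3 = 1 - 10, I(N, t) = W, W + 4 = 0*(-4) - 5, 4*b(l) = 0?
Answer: -368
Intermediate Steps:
b(l) = 0 (b(l) = (1/4)*0 = 0)
W = -9 (W = -4 + (0*(-4) - 5) = -4 + (0 - 5) = -4 - 5 = -9)
I(N, t) = -9
a = 27 (a = -3*(1 - 10) = -3*(-9) = 27)
37 + ((b(-5) + I(-1, 0)) - 6)*a = 37 + ((0 - 9) - 6)*27 = 37 + (-9 - 6)*27 = 37 - 15*27 = 37 - 405 = -368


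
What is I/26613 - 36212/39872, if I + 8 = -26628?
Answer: -506435137/265278384 ≈ -1.9091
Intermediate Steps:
I = -26636 (I = -8 - 26628 = -26636)
I/26613 - 36212/39872 = -26636/26613 - 36212/39872 = -26636*1/26613 - 36212*1/39872 = -26636/26613 - 9053/9968 = -506435137/265278384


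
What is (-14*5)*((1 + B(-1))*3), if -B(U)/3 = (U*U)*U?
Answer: -840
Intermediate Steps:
B(U) = -3*U³ (B(U) = -3*U*U*U = -3*U²*U = -3*U³)
(-14*5)*((1 + B(-1))*3) = (-14*5)*((1 - 3*(-1)³)*3) = -70*(1 - 3*(-1))*3 = -70*(1 + 3)*3 = -280*3 = -70*12 = -840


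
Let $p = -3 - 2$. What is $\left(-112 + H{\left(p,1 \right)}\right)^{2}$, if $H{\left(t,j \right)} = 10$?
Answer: $10404$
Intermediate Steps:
$p = -5$
$\left(-112 + H{\left(p,1 \right)}\right)^{2} = \left(-112 + 10\right)^{2} = \left(-102\right)^{2} = 10404$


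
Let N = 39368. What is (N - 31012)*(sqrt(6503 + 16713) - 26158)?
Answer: -218576248 + 33424*sqrt(1451) ≈ -2.1730e+8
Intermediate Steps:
(N - 31012)*(sqrt(6503 + 16713) - 26158) = (39368 - 31012)*(sqrt(6503 + 16713) - 26158) = 8356*(sqrt(23216) - 26158) = 8356*(4*sqrt(1451) - 26158) = 8356*(-26158 + 4*sqrt(1451)) = -218576248 + 33424*sqrt(1451)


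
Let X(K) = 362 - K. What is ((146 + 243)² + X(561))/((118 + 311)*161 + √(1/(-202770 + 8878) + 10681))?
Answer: 289116389112408/132137843397623 - 302244*√2048687060027/132137843397623 ≈ 2.1847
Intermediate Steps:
((146 + 243)² + X(561))/((118 + 311)*161 + √(1/(-202770 + 8878) + 10681)) = ((146 + 243)² + (362 - 1*561))/((118 + 311)*161 + √(1/(-202770 + 8878) + 10681)) = (389² + (362 - 561))/(429*161 + √(1/(-193892) + 10681)) = (151321 - 199)/(69069 + √(-1/193892 + 10681)) = 151122/(69069 + √(2070960451/193892)) = 151122/(69069 + 7*√2048687060027/96946)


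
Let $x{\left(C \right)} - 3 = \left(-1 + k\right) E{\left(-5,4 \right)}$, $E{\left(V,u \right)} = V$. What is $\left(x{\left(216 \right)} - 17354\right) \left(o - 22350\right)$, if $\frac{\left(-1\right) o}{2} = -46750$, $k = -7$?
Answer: $-1231677650$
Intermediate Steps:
$o = 93500$ ($o = \left(-2\right) \left(-46750\right) = 93500$)
$x{\left(C \right)} = 43$ ($x{\left(C \right)} = 3 + \left(-1 - 7\right) \left(-5\right) = 3 - -40 = 3 + 40 = 43$)
$\left(x{\left(216 \right)} - 17354\right) \left(o - 22350\right) = \left(43 - 17354\right) \left(93500 - 22350\right) = \left(-17311\right) 71150 = -1231677650$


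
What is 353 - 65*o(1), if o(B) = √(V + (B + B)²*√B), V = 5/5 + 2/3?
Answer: 353 - 65*√51/3 ≈ 198.27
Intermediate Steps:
V = 5/3 (V = 5*(⅕) + 2*(⅓) = 1 + ⅔ = 5/3 ≈ 1.6667)
o(B) = √(5/3 + 4*B^(5/2)) (o(B) = √(5/3 + (B + B)²*√B) = √(5/3 + (2*B)²*√B) = √(5/3 + (4*B²)*√B) = √(5/3 + 4*B^(5/2)))
353 - 65*o(1) = 353 - 65*√(15 + 36*1^(5/2))/3 = 353 - 65*√(15 + 36*1)/3 = 353 - 65*√(15 + 36)/3 = 353 - 65*√51/3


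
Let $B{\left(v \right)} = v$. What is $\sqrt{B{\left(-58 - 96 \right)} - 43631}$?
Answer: $3 i \sqrt{4865} \approx 209.25 i$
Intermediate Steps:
$\sqrt{B{\left(-58 - 96 \right)} - 43631} = \sqrt{\left(-58 - 96\right) - 43631} = \sqrt{-154 - 43631} = \sqrt{-43785} = 3 i \sqrt{4865}$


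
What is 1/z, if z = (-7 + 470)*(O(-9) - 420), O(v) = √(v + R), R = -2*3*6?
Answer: -28/5446269 - I*√5/27231345 ≈ -5.1411e-6 - 8.2114e-8*I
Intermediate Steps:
R = -36 (R = -6*6 = -36)
O(v) = √(-36 + v) (O(v) = √(v - 36) = √(-36 + v))
z = -194460 + 1389*I*√5 (z = (-7 + 470)*(√(-36 - 9) - 420) = 463*(√(-45) - 420) = 463*(3*I*√5 - 420) = 463*(-420 + 3*I*√5) = -194460 + 1389*I*√5 ≈ -1.9446e+5 + 3105.9*I)
1/z = 1/(-194460 + 1389*I*√5)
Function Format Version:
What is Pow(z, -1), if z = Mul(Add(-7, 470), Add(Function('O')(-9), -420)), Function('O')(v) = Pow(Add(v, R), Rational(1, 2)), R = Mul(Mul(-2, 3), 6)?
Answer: Add(Rational(-28, 5446269), Mul(Rational(-1, 27231345), I, Pow(5, Rational(1, 2)))) ≈ Add(-5.1411e-6, Mul(-8.2114e-8, I))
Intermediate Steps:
R = -36 (R = Mul(-6, 6) = -36)
Function('O')(v) = Pow(Add(-36, v), Rational(1, 2)) (Function('O')(v) = Pow(Add(v, -36), Rational(1, 2)) = Pow(Add(-36, v), Rational(1, 2)))
z = Add(-194460, Mul(1389, I, Pow(5, Rational(1, 2)))) (z = Mul(Add(-7, 470), Add(Pow(Add(-36, -9), Rational(1, 2)), -420)) = Mul(463, Add(Pow(-45, Rational(1, 2)), -420)) = Mul(463, Add(Mul(3, I, Pow(5, Rational(1, 2))), -420)) = Mul(463, Add(-420, Mul(3, I, Pow(5, Rational(1, 2))))) = Add(-194460, Mul(1389, I, Pow(5, Rational(1, 2)))) ≈ Add(-1.9446e+5, Mul(3105.9, I)))
Pow(z, -1) = Pow(Add(-194460, Mul(1389, I, Pow(5, Rational(1, 2)))), -1)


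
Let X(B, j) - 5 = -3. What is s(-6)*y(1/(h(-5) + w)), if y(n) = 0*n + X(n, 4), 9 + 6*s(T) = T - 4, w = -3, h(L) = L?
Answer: -19/3 ≈ -6.3333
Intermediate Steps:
X(B, j) = 2 (X(B, j) = 5 - 3 = 2)
s(T) = -13/6 + T/6 (s(T) = -3/2 + (T - 4)/6 = -3/2 + (-4 + T)/6 = -3/2 + (-⅔ + T/6) = -13/6 + T/6)
y(n) = 2 (y(n) = 0*n + 2 = 0 + 2 = 2)
s(-6)*y(1/(h(-5) + w)) = (-13/6 + (⅙)*(-6))*2 = (-13/6 - 1)*2 = -19/6*2 = -19/3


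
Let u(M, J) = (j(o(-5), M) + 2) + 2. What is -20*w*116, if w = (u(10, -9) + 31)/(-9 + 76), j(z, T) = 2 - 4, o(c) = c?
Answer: -76560/67 ≈ -1142.7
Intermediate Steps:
j(z, T) = -2
u(M, J) = 2 (u(M, J) = (-2 + 2) + 2 = 0 + 2 = 2)
w = 33/67 (w = (2 + 31)/(-9 + 76) = 33/67 ≈ 0.49254)
-20*w*116 = -20*33/67*116 = -660/67*116 = -76560/67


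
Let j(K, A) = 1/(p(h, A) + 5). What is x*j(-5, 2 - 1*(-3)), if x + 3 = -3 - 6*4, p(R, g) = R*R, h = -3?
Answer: -15/7 ≈ -2.1429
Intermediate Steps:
p(R, g) = R²
j(K, A) = 1/14 (j(K, A) = 1/((-3)² + 5) = 1/(9 + 5) = 1/14)
x = -30 (x = -3 + (-3 - 6*4) = -3 + (-3 - 24) = -3 - 27 = -30)
x*j(-5, 2 - 1*(-3)) = -30*1/14 = -15/7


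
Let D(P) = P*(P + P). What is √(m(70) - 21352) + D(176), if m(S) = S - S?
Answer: 61952 + 2*I*√5338 ≈ 61952.0 + 146.12*I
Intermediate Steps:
m(S) = 0
D(P) = 2*P² (D(P) = P*(2*P) = 2*P²)
√(m(70) - 21352) + D(176) = √(0 - 21352) + 2*176² = √(-21352) + 2*30976 = 2*I*√5338 + 61952 = 61952 + 2*I*√5338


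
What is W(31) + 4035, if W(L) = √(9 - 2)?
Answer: 4035 + √7 ≈ 4037.6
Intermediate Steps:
W(L) = √7
W(31) + 4035 = √7 + 4035 = 4035 + √7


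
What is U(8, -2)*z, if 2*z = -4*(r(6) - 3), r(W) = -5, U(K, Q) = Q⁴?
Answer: 256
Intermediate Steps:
z = 16 (z = (-4*(-5 - 3))/2 = (-4*(-8))/2 = (½)*32 = 16)
U(8, -2)*z = (-2)⁴*16 = 16*16 = 256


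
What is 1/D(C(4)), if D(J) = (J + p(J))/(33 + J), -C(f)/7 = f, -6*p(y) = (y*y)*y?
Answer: 15/10892 ≈ 0.0013772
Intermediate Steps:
p(y) = -y**3/6 (p(y) = -y*y*y/6 = -y**2*y/6 = -y**3/6)
C(f) = -7*f
D(J) = (J - J**3/6)/(33 + J)
1/D(C(4)) = 1/((-7*4)*(6 - (-7*4)**2)/(6*(33 - 7*4))) = 1/((1/6)*(-28)*(6 - 1*(-28)**2)/(33 - 28)) = 1/((1/6)*(-28)*(6 - 1*784)/5) = 1/((1/6)*(-28)*(1/5)*(6 - 784)) = 1/((1/6)*(-28)*(1/5)*(-778)) = 1/(10892/15) = 15/10892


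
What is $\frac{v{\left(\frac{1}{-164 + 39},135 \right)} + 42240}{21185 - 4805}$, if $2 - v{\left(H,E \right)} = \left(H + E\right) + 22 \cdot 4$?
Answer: $\frac{437698}{170625} \approx 2.5653$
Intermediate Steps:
$v{\left(H,E \right)} = -86 - E - H$ ($v{\left(H,E \right)} = 2 - \left(\left(H + E\right) + 22 \cdot 4\right) = 2 - \left(\left(E + H\right) + 88\right) = 2 - \left(88 + E + H\right) = -86 - E - H$)
$\frac{v{\left(\frac{1}{-164 + 39},135 \right)} + 42240}{21185 - 4805} = \frac{\left(-86 - 135 - \frac{1}{-164 + 39}\right) + 42240}{21185 - 4805} = \frac{\left(-86 - 135 - \frac{1}{-125}\right) + 42240}{16380} = \left(\left(-86 - 135 - - \frac{1}{125}\right) + 42240\right) \frac{1}{16380} = \left(\left(-86 - 135 + \frac{1}{125}\right) + 42240\right) \frac{1}{16380} = \left(- \frac{27624}{125} + 42240\right) \frac{1}{16380} = \frac{5252376}{125} \cdot \frac{1}{16380} = \frac{437698}{170625}$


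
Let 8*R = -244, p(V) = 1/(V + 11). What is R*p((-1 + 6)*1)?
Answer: -61/32 ≈ -1.9063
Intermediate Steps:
p(V) = 1/(11 + V)
R = -61/2 (R = (⅛)*(-244) = -61/2 ≈ -30.500)
R*p((-1 + 6)*1) = -61/(2*(11 + (-1 + 6)*1)) = -61/(2*(11 + 5*1)) = -61/(2*(11 + 5)) = -61/2/16 = -61/2*1/16 = -61/32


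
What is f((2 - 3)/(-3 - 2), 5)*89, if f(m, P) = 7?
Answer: 623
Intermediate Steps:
f((2 - 3)/(-3 - 2), 5)*89 = 7*89 = 623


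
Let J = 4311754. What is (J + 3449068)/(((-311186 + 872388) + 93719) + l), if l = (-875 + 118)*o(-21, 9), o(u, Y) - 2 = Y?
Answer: 3880411/323297 ≈ 12.003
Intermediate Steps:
o(u, Y) = 2 + Y
l = -8327 (l = (-875 + 118)*(2 + 9) = -757*11 = -8327)
(J + 3449068)/(((-311186 + 872388) + 93719) + l) = (4311754 + 3449068)/(((-311186 + 872388) + 93719) - 8327) = 7760822/((561202 + 93719) - 8327) = 7760822/(654921 - 8327) = 7760822/646594 = 7760822*(1/646594) = 3880411/323297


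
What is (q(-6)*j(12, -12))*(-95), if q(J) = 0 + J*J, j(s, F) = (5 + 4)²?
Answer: -277020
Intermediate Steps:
j(s, F) = 81 (j(s, F) = 9² = 81)
q(J) = J² (q(J) = 0 + J² = J²)
(q(-6)*j(12, -12))*(-95) = ((-6)²*81)*(-95) = (36*81)*(-95) = 2916*(-95) = -277020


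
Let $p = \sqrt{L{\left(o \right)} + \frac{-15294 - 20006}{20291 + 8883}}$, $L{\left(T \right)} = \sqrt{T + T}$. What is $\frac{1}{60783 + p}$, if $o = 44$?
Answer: $\frac{1}{60783 + \frac{\sqrt{-257460550 + 425561138 \sqrt{22}}}{14587}} \approx 1.6451 \cdot 10^{-5}$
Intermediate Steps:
$L{\left(T \right)} = \sqrt{2} \sqrt{T}$ ($L{\left(T \right)} = \sqrt{2 T} = \sqrt{2} \sqrt{T}$)
$p = \sqrt{- \frac{17650}{14587} + 2 \sqrt{22}}$ ($p = \sqrt{\sqrt{2} \sqrt{44} + \frac{-15294 - 20006}{20291 + 8883}} = \sqrt{\sqrt{2} \cdot 2 \sqrt{11} - \frac{35300}{29174}} = \sqrt{2 \sqrt{22} - \frac{17650}{14587}} = \sqrt{- \frac{17650}{14587} + 2 \sqrt{22}} \approx 2.8585$)
$\frac{1}{60783 + p} = \frac{1}{60783 + \frac{\sqrt{-257460550 + 425561138 \sqrt{22}}}{14587}}$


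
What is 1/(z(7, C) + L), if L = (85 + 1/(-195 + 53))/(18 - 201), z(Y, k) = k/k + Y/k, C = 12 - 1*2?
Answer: 21655/26756 ≈ 0.80935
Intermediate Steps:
C = 10 (C = 12 - 2 = 10)
z(Y, k) = 1 + Y/k
L = -4023/8662 (L = (85 + 1/(-142))/(-183) = (85 - 1/142)*(-1/183) = (12069/142)*(-1/183) = -4023/8662 ≈ -0.46444)
1/(z(7, C) + L) = 1/((7 + 10)/10 - 4023/8662) = 1/((1/10)*17 - 4023/8662) = 1/(17/10 - 4023/8662) = 1/(26756/21655) = 21655/26756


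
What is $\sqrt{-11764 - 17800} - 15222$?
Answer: $-15222 + 2 i \sqrt{7391} \approx -15222.0 + 171.94 i$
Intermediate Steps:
$\sqrt{-11764 - 17800} - 15222 = \sqrt{-29564} - 15222 = 2 i \sqrt{7391} - 15222 = -15222 + 2 i \sqrt{7391}$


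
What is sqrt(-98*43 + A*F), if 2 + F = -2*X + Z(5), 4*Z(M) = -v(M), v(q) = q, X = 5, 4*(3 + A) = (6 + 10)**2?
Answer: I*sqrt(20089)/2 ≈ 70.868*I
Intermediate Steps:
A = 61 (A = -3 + (6 + 10)**2/4 = -3 + (1/4)*16**2 = -3 + (1/4)*256 = -3 + 64 = 61)
Z(M) = -M/4 (Z(M) = (-M)/4 = -M/4)
F = -53/4 (F = -2 + (-2*5 - 1/4*5) = -2 + (-10 - 5/4) = -2 - 45/4 = -53/4 ≈ -13.250)
sqrt(-98*43 + A*F) = sqrt(-98*43 + 61*(-53/4)) = sqrt(-4214 - 3233/4) = sqrt(-20089/4) = I*sqrt(20089)/2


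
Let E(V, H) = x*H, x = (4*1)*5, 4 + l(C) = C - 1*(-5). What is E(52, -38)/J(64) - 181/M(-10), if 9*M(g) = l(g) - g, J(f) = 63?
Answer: -103387/63 ≈ -1641.1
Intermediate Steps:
l(C) = 1 + C (l(C) = -4 + (C - 1*(-5)) = -4 + (C + 5) = -4 + (5 + C) = 1 + C)
x = 20 (x = 4*5 = 20)
E(V, H) = 20*H
M(g) = ⅑ (M(g) = ((1 + g) - g)/9 = (⅑)*1 = ⅑)
E(52, -38)/J(64) - 181/M(-10) = (20*(-38))/63 - 181/⅑ = -760*1/63 - 181*9 = -760/63 - 1629 = -103387/63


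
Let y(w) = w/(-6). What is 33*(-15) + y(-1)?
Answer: -2969/6 ≈ -494.83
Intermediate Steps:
y(w) = -w/6 (y(w) = w*(-⅙) = -w/6)
33*(-15) + y(-1) = 33*(-15) - ⅙*(-1) = -495 + ⅙ = -2969/6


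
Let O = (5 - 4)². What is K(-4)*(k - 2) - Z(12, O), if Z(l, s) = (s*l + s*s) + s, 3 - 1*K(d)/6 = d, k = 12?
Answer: 406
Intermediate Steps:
K(d) = 18 - 6*d
O = 1 (O = 1² = 1)
Z(l, s) = s + s² + l*s (Z(l, s) = (l*s + s²) + s = (s² + l*s) + s = s + s² + l*s)
K(-4)*(k - 2) - Z(12, O) = (18 - 6*(-4))*(12 - 2) - (1 + 12 + 1) = (18 + 24)*10 - 14 = 42*10 - 1*14 = 420 - 14 = 406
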